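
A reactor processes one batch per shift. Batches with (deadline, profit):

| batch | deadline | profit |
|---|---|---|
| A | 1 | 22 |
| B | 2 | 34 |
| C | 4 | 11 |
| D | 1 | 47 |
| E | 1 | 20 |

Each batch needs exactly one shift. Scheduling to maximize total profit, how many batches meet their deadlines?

Sort by profit descending; place each in the latest free slot ≤ its deadline.
By profit: D(d1,47), B(d2,34), A(d1,22), E(d1,20), C(d4,11)
D→slot 1; B→slot 2; A skipped; E skipped; C→slot 4.
3 of 5 scheduled.

3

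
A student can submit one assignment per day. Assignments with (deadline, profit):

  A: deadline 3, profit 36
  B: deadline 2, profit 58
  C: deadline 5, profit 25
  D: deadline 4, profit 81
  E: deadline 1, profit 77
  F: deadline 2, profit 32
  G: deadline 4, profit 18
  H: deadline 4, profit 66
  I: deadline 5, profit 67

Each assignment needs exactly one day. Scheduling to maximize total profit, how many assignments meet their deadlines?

By profit: D(d4,81), E(d1,77), I(d5,67), H(d4,66), B(d2,58), A(d3,36), F(d2,32), C(d5,25), G(d4,18)
D→slot 4; E→slot 1; I→slot 5; H→slot 3; B→slot 2; A skipped; F skipped; C skipped; G skipped.
5 of 9 scheduled.

5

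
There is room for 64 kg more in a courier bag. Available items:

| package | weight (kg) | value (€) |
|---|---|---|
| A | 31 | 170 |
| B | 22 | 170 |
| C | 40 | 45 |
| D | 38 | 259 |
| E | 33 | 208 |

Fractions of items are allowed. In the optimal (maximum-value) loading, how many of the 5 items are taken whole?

2

Sort by value per unit weight and fill in that order.
Order: B (170/22=7.73) > D (259/38=6.82) > E (208/33=6.30) > A (170/31=5.48) > C (45/40=1.12)
Fill: take B (22 @ 170) → take D (38 @ 259) → take 4/33 of E → 25.21; 64/64 used.
2 item(s) taken whole; one partial (take 4/33 of E).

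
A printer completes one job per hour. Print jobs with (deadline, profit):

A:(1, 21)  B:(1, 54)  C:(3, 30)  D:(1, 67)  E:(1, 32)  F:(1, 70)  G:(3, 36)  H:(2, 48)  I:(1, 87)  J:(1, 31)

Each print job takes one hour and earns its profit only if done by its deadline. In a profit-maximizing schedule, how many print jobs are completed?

3

Sort by profit descending; place each in the latest free slot ≤ its deadline.
By profit: I(d1,87), F(d1,70), D(d1,67), B(d1,54), H(d2,48), G(d3,36), E(d1,32), J(d1,31), C(d3,30), A(d1,21)
I→slot 1; F skipped; D skipped; B skipped; H→slot 2; G→slot 3; E skipped; J skipped; C skipped; A skipped.
3 of 10 scheduled.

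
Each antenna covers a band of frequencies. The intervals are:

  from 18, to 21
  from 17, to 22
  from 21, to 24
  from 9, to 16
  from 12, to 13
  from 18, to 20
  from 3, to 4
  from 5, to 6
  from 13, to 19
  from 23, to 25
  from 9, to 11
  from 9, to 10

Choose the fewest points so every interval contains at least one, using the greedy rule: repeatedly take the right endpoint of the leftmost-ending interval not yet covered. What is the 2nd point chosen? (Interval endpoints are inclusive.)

By right end: [3,4]  [5,6]  [9,10]  [9,11]  [12,13]  [9,16]  [13,19]  [18,20]  [18,21]  [17,22]  [21,24]  [23,25]
[3,4] uncovered → point at 4; [5,6] uncovered → point at 6; [9,10] uncovered → point at 10; [12,13] uncovered → point at 13; [18,20] uncovered → point at 20; [21,24] uncovered → point at 24.
Points: 4, 6, 10, 13, 20, 24 (6 total).

6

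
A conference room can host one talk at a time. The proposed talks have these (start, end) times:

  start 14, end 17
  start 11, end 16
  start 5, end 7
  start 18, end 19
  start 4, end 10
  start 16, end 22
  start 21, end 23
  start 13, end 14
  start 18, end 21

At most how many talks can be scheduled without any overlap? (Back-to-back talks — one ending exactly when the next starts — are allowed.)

Greedy by earliest finish: after sorting by end time, pick each interval compatible with the last pick.
By end time: (5,7), (4,10), (13,14), (11,16), (14,17), (18,19), (18,21), (16,22), (21,23).
Pick (5,7); next start ≥ 7 → (13,14); next start ≥ 14 → (14,17); next start ≥ 17 → (18,19); next start ≥ 19 → (21,23).
Selected 5 talks.

5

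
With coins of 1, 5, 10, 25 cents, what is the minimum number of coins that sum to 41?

Greedy: take as many of the largest coin as possible, then repeat with the remainder.
41 − 1×25→16 − 1×10→6 − 1×5→1 − 1×1→0
Total coins = 1 + 1 + 1 + 1 = 4

4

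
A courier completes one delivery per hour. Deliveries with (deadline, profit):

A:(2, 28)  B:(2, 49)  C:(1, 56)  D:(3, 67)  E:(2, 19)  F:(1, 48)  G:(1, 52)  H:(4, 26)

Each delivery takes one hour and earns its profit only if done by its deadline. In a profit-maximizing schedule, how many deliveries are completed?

4

By profit: D(d3,67), C(d1,56), G(d1,52), B(d2,49), F(d1,48), A(d2,28), H(d4,26), E(d2,19)
D→slot 3; C→slot 1; G skipped; B→slot 2; F skipped; A skipped; H→slot 4; E skipped.
4 of 8 scheduled.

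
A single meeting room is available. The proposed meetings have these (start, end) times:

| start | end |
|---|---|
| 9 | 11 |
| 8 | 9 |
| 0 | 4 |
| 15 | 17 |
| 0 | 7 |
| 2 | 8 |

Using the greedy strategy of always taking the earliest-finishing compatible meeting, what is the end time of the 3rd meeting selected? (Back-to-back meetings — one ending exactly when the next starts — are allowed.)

11

By end time: (0,4), (0,7), (2,8), (8,9), (9,11), (15,17).
Pick (0,4); next start ≥ 4 → (8,9); next start ≥ 9 → (9,11); next start ≥ 11 → (15,17).
Selected: (0,4) (8,9) (9,11) (15,17)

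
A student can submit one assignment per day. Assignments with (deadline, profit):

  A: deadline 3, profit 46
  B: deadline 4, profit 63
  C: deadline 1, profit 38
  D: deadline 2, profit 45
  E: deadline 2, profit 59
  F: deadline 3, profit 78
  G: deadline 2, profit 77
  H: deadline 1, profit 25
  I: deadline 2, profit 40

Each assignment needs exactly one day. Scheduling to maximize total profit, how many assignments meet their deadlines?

Sort by profit descending; place each in the latest free slot ≤ its deadline.
By profit: F(d3,78), G(d2,77), B(d4,63), E(d2,59), A(d3,46), D(d2,45), I(d2,40), C(d1,38), H(d1,25)
F→slot 3; G→slot 2; B→slot 4; E→slot 1; A skipped; D skipped; I skipped; C skipped; H skipped.
4 of 9 scheduled.

4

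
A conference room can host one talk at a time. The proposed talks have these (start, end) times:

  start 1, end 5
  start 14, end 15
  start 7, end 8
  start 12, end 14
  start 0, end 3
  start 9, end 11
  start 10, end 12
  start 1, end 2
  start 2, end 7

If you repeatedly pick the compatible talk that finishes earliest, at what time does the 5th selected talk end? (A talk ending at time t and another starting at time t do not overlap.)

14

Sorted by end: (1,2)  (0,3)  (1,5)  (2,7)  (7,8)  (9,11)  (10,12)  (12,14)  (14,15)
take (1,2); skip (1,5); take (2,7); take (7,8); take (9,11); take (12,14); take (14,15).
Selected: (1,2) (2,7) (7,8) (9,11) (12,14) (14,15)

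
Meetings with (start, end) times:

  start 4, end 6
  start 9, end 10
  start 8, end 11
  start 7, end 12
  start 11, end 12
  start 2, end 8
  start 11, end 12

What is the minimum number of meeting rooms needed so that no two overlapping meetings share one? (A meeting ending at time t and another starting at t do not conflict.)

3

The answer is the maximum number of intervals overlapping at any instant.
Events (time:±→running): 2:+→1 4:+→2 6:-→1 7:+→2 8:-→1 8:+→2 9:+→3 … peak 3.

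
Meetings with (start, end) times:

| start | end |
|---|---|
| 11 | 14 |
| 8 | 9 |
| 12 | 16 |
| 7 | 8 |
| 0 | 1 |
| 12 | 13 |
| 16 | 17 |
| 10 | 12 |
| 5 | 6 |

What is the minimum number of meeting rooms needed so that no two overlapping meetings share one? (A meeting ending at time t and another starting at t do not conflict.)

Count concurrent intervals with a sweep; the peak is the room count.
starts: [0, 5, 7, 8, 10, 11, 12, 12, 16]
ends:   [1, 6, 8, 9, 12, 13, 14, 16, 17]
s0→1 e1→0 s5→1 e6→0 s7→1 e8→0 s8→1 e9→0 s10→1 s11→2 e12→1 s12→2 s12→3  — peak 3.

3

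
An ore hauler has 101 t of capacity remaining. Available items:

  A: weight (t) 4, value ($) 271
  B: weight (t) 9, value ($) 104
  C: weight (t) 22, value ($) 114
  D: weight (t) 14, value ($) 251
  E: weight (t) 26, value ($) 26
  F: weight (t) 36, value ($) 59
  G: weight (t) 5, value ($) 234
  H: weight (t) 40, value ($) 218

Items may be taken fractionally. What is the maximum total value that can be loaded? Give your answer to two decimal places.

1203.47

Greedy by value/weight ratio, highest first.
Ratios (sorted): A 67.75, G 46.80, D 17.93, B 11.56, H 5.45, C 5.18, F 1.64, E 1.00
take A (4 @ 271); take G (5 @ 234); take D (14 @ 251); take B (9 @ 104); take H (40 @ 218); take C (22 @ 114); take 7/36 of F → 11.47. Capacity used 101/101.
Total value = 1203.47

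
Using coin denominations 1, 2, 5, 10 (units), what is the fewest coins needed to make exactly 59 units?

8

Use the largest denomination that fits, subtract, and repeat.
59 = 5×10 + 1×5 + 2×2
Total coins = 5 + 1 + 2 = 8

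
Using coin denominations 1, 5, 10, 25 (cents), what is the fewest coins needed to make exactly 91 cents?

6

91 = 3×25 + 1×10 + 1×5 + 1×1
Total coins = 3 + 1 + 1 + 1 = 6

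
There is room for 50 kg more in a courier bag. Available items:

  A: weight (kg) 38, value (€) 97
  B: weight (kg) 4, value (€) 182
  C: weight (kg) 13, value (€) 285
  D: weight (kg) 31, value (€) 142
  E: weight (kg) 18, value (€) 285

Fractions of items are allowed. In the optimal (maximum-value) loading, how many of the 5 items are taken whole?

Sort by value per unit weight and fill in that order.
Ratios (sorted): B 45.50, C 21.92, E 15.83, D 4.58, A 2.55
take B (4 @ 182); take C (13 @ 285); take E (18 @ 285); take 15/31 of D → 68.71. Capacity used 50/50.
3 item(s) taken whole; one partial (take 15/31 of D).

3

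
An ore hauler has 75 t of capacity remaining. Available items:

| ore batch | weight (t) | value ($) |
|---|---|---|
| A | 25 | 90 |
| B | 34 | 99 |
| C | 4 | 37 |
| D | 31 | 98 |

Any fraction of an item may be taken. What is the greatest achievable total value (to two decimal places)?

Ratios (sorted): C 9.25, A 3.60, D 3.16, B 2.91
take C (4 @ 37); take A (25 @ 90); take D (31 @ 98); take 15/34 of B → 43.68. Capacity used 75/75.
Total value = 268.68

268.68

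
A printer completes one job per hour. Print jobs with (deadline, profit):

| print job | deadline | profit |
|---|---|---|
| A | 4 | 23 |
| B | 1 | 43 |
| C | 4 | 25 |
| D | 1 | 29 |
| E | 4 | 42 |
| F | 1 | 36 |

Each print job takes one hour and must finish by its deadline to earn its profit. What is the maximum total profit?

Profit order: B=43 E=42 F=36 D=29 C=25 A=23
Assign: B→slot 1, E→slot 4, F skipped, D skipped, C→slot 3, A→slot 2.
Slots: [1:B] [2:A] [3:C] [4:E]
Profit = 43 + 23 + 25 + 42 = 133

133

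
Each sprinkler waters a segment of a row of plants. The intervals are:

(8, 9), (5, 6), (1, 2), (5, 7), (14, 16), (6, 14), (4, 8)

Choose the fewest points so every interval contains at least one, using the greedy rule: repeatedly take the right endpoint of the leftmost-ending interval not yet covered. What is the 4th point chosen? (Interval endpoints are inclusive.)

16

Process intervals by earliest right end; each time one isn't hit yet, stab at its right endpoint.
Sorted: [1,2] [5,6] [5,7] [4,8] [8,9] [6,14] [14,16]
{[1,2]} hit by 2; {[5,6],[5,7],[4,8]} hit by 6; {[8,9],[6,14]} hit by 9; {[14,16]} hit by 16.
Points: 2, 6, 9, 16 (4 total).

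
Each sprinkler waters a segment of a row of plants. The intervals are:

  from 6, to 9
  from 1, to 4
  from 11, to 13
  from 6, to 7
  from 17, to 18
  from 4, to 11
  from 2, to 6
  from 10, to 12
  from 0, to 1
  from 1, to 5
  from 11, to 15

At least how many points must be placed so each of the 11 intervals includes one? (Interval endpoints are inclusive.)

4

Process intervals by earliest right end; each time one isn't hit yet, stab at its right endpoint.
Sorted: [0,1] [1,4] [1,5] [2,6] [6,7] [6,9] [4,11] [10,12] [11,13] [11,15] [17,18]
{[0,1],[1,4],[1,5]} hit by 1; {[2,6],[6,7],[6,9],[4,11]} hit by 6; {[10,12],[11,13],[11,15]} hit by 12; {[17,18]} hit by 18.
Points: 1, 6, 12, 18 (4 total).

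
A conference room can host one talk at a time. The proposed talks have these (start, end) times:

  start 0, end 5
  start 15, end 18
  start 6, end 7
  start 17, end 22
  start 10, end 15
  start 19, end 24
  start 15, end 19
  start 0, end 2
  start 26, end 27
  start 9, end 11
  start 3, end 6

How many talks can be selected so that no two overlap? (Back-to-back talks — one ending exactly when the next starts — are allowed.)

7

Order by finish time; keep every interval that doesn't clash with the previous kept one.
Sorted by end: (0,2)  (0,5)  (3,6)  (6,7)  (9,11)  (10,15)  (15,18)  (15,19)  (17,22)  (19,24)  (26,27)
take (0,2); take (3,6); take (6,7); take (9,11); take (15,18); skip (17,22); take (19,24); take (26,27).
Selected 7 talks.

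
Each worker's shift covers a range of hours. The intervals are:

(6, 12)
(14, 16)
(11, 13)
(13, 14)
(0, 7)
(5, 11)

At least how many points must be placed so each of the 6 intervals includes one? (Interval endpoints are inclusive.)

By right end: [0,7]  [5,11]  [6,12]  [11,13]  [13,14]  [14,16]
[0,7] uncovered → point at 7; [11,13] uncovered → point at 13; [14,16] uncovered → point at 16.
Points: 7, 13, 16 (3 total).

3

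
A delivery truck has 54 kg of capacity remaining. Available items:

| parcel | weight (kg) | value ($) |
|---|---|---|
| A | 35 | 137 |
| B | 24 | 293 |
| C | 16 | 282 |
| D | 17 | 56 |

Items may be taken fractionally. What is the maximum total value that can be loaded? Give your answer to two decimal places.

629.80

Order: C (282/16=17.62) > B (293/24=12.21) > A (137/35=3.91) > D (56/17=3.29)
Fill: take C (16 @ 282) → take B (24 @ 293) → take 14/35 of A → 54.80; 54/54 used.
Total value = 629.80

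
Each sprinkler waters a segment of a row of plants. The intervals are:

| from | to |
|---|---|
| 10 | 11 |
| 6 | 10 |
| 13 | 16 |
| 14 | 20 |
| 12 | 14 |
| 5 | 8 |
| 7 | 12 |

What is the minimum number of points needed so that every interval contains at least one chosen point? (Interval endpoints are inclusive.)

3

Sort by right endpoint; whenever an interval is uncovered, place a point at its right end.
Sorted: [5,8] [6,10] [10,11] [7,12] [12,14] [13,16] [14,20]
{[5,8],[6,10]} hit by 8; {[10,11],[7,12]} hit by 11; {[12,14],[13,16],[14,20]} hit by 14.
Points: 8, 11, 14 (3 total).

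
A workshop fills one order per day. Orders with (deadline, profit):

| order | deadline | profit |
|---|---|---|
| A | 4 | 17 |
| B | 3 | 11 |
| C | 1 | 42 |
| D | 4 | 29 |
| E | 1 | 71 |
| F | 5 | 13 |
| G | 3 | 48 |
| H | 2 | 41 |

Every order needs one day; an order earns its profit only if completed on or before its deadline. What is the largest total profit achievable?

Take jobs in profit order; each goes to the latest open slot no later than its deadline.
Profit order: E=71 G=48 C=42 H=41 D=29 A=17 F=13 B=11
Assign: E→slot 1, G→slot 3, C skipped, H→slot 2, D→slot 4, A skipped, F→slot 5, B skipped.
Slots: [1:E] [2:H] [3:G] [4:D] [5:F]
Profit = 71 + 41 + 48 + 29 + 13 = 202

202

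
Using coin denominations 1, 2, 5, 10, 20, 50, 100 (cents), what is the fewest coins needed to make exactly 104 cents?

Use the largest denomination that fits, subtract, and repeat.
104 = 1×100 + 2×2
Total coins = 1 + 2 = 3

3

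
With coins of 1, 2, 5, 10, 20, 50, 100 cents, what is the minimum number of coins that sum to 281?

6

281 = 2×100 + 1×50 + 1×20 + 1×10 + 1×1
Total coins = 2 + 1 + 1 + 1 + 1 = 6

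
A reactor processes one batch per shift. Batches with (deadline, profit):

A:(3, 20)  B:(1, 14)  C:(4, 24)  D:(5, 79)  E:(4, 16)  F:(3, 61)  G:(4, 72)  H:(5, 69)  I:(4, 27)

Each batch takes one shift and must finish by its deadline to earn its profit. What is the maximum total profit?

308

Sort by profit descending; place each in the latest free slot ≤ its deadline.
By profit: D(d5,79), G(d4,72), H(d5,69), F(d3,61), I(d4,27), C(d4,24), A(d3,20), E(d4,16), B(d1,14)
D→slot 5; G→slot 4; H→slot 3; F→slot 2; I→slot 1; C skipped; A skipped; E skipped; B skipped.
Profit = 27 + 61 + 69 + 72 + 79 = 308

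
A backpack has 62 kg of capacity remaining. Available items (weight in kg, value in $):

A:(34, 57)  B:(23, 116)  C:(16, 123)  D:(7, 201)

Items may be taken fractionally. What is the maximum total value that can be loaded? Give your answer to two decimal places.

466.82

Greedy by value/weight ratio, highest first.
Ratios (sorted): D 28.71, C 7.69, B 5.04, A 1.68
take D (7 @ 201); take C (16 @ 123); take B (23 @ 116); take 16/34 of A → 26.82. Capacity used 62/62.
Total value = 466.82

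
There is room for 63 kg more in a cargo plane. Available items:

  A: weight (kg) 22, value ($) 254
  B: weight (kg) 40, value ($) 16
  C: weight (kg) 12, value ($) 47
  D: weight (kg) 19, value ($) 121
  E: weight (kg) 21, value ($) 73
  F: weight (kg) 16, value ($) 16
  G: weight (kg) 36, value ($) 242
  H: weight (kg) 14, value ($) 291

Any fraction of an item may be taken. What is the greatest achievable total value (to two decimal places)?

726.50

Greedy by value/weight ratio, highest first.
Order: H (291/14=20.79) > A (254/22=11.55) > G (242/36=6.72) > D (121/19=6.37) > C (47/12=3.92) > E (73/21=3.48) > F (16/16=1.00) > B (16/40=0.40)
Fill: take H (14 @ 291) → take A (22 @ 254) → take 27/36 of G → 181.50; 63/63 used.
Total value = 726.50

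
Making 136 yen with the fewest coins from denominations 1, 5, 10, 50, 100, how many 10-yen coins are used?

3

Greedy: take as many of the largest coin as possible, then repeat with the remainder.
136 − 1×100→36 − 3×10→6 − 1×5→1 − 1×1→0
Count of 10: 3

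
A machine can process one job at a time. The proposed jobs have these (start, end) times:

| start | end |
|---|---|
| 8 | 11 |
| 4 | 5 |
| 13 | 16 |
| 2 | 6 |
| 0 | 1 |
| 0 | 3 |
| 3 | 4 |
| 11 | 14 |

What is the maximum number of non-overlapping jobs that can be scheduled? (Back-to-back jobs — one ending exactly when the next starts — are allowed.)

5

Order by finish time; keep every interval that doesn't clash with the previous kept one.
By end time: (0,1), (0,3), (3,4), (4,5), (2,6), (8,11), (11,14), (13,16).
Pick (0,1); next start ≥ 1 → (3,4); next start ≥ 4 → (4,5); next start ≥ 5 → (8,11); next start ≥ 11 → (11,14).
Selected 5 jobs.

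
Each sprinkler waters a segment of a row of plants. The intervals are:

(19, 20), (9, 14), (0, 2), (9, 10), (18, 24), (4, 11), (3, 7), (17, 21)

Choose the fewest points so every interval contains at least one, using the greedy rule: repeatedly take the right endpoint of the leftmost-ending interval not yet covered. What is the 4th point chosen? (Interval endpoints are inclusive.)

By right end: [0,2]  [3,7]  [9,10]  [4,11]  [9,14]  [19,20]  [17,21]  [18,24]
[0,2] uncovered → point at 2; [3,7] uncovered → point at 7; [9,10] uncovered → point at 10; [19,20] uncovered → point at 20.
Points: 2, 7, 10, 20 (4 total).

20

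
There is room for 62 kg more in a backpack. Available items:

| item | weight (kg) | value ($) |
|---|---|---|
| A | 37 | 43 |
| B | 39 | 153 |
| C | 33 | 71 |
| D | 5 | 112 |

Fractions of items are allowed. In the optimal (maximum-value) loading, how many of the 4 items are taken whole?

Order: D (112/5=22.40) > B (153/39=3.92) > C (71/33=2.15) > A (43/37=1.16)
Fill: take D (5 @ 112) → take B (39 @ 153) → take 18/33 of C → 38.73; 62/62 used.
2 item(s) taken whole; one partial (take 18/33 of C).

2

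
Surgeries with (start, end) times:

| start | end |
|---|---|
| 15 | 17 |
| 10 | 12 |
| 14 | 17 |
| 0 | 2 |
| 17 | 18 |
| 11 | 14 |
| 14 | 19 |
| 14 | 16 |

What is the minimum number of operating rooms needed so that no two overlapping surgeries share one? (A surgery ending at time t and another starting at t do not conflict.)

starts: [0, 10, 11, 14, 14, 14, 15, 17]
ends:   [2, 12, 14, 16, 17, 17, 18, 19]
s0→1 e2→0 s10→1 s11→2 e12→1 e14→0 s14→1 s14→2 s14→3 s15→4  — peak 4.

4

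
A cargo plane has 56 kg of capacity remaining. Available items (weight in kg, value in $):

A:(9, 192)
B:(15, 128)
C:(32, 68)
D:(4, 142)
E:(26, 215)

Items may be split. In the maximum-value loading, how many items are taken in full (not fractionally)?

4

Greedy by value/weight ratio, highest first.
Order: D (142/4=35.50) > A (192/9=21.33) > B (128/15=8.53) > E (215/26=8.27) > C (68/32=2.12)
Fill: take D (4 @ 142) → take A (9 @ 192) → take B (15 @ 128) → take E (26 @ 215) → take 2/32 of C → 4.25; 56/56 used.
4 item(s) taken whole; one partial (take 2/32 of C).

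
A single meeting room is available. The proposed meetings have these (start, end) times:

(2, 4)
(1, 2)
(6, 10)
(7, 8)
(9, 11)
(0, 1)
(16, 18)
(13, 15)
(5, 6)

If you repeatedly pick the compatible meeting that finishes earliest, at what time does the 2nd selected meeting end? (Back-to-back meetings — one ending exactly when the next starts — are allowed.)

2

Greedy by earliest finish: after sorting by end time, pick each interval compatible with the last pick.
Sorted by end: (0,1)  (1,2)  (2,4)  (5,6)  (7,8)  (6,10)  (9,11)  (13,15)  (16,18)
take (0,1); take (1,2); take (2,4); take (5,6); take (7,8); take (9,11); take (13,15); take (16,18).
Selected: (0,1) (1,2) (2,4) (5,6) (7,8) (9,11) (13,15) (16,18)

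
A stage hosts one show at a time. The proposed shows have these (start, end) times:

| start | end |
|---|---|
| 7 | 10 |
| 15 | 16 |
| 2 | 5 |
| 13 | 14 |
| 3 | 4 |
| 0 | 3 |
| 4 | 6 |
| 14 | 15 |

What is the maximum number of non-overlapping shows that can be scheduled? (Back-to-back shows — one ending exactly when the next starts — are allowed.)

By end time: (0,3), (3,4), (2,5), (4,6), (7,10), (13,14), (14,15), (15,16).
Pick (0,3); next start ≥ 3 → (3,4); next start ≥ 4 → (4,6); next start ≥ 6 → (7,10); next start ≥ 10 → (13,14); next start ≥ 14 → (14,15); next start ≥ 15 → (15,16).
Selected 7 shows.

7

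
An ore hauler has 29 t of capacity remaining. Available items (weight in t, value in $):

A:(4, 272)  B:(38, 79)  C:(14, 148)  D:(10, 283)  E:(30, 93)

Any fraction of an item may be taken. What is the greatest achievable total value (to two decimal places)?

706.10

Greedy by value/weight ratio, highest first.
Ratios (sorted): A 68.00, D 28.30, C 10.57, E 3.10, B 2.08
take A (4 @ 272); take D (10 @ 283); take C (14 @ 148); take 1/30 of E → 3.10. Capacity used 29/29.
Total value = 706.10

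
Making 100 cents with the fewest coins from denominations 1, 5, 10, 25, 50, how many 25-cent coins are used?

0

100 − 2×50→0
Count of 25: 0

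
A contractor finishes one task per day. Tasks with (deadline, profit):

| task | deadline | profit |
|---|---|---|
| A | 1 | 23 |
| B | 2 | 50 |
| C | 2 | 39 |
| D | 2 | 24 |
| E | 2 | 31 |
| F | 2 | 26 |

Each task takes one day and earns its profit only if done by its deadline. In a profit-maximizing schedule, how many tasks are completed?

Profit order: B=50 C=39 E=31 F=26 D=24 A=23
Assign: B→slot 2, C→slot 1, E skipped, F skipped, D skipped, A skipped.
Slots: [1:C] [2:B]
2 of 6 scheduled.

2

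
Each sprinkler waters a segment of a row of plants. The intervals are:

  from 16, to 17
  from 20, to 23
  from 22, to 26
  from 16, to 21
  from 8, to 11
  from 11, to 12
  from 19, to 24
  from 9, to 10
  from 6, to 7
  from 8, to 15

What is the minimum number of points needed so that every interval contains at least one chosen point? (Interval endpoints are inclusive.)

5

Sort by right endpoint; whenever an interval is uncovered, place a point at its right end.
Sorted: [6,7] [9,10] [8,11] [11,12] [8,15] [16,17] [16,21] [20,23] [19,24] [22,26]
{[6,7]} hit by 7; {[9,10],[8,11]} hit by 10; {[11,12],[8,15]} hit by 12; {[16,17],[16,21]} hit by 17; {[20,23],[19,24],[22,26]} hit by 23.
Points: 7, 10, 12, 17, 23 (5 total).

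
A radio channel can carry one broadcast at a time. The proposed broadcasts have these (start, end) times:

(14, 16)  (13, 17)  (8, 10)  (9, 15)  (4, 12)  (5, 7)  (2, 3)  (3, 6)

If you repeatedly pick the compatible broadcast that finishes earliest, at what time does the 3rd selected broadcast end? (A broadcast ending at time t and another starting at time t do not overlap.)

Sorted by end: (2,3)  (3,6)  (5,7)  (8,10)  (4,12)  (9,15)  (14,16)  (13,17)
take (2,3); take (3,6); skip (5,7); take (8,10); take (14,16).
Selected: (2,3) (3,6) (8,10) (14,16)

10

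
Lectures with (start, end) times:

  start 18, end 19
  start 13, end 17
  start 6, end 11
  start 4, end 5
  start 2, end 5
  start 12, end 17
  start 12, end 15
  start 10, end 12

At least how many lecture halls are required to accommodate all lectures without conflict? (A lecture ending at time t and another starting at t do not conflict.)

starts: [2, 4, 6, 10, 12, 12, 13, 18]
ends:   [5, 5, 11, 12, 15, 17, 17, 19]
s2→1 s4→2 e5→1 e5→0 s6→1 s10→2 e11→1 e12→0 s12→1 s12→2 s13→3  — peak 3.

3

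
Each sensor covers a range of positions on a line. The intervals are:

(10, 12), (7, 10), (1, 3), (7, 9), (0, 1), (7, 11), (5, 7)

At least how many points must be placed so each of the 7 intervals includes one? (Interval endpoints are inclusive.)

By right end: [0,1]  [1,3]  [5,7]  [7,9]  [7,10]  [7,11]  [10,12]
[0,1] uncovered → point at 1; [5,7] uncovered → point at 7; [10,12] uncovered → point at 12.
Points: 1, 7, 12 (3 total).

3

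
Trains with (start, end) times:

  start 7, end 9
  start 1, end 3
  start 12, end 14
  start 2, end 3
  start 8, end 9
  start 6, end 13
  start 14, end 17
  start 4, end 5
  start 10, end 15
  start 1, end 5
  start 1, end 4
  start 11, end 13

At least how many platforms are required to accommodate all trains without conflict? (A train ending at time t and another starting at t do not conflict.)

4

starts: [1, 1, 1, 2, 4, 6, 7, 8, 10, 11, 12, 14]
ends:   [3, 3, 4, 5, 5, 9, 9, 13, 13, 14, 15, 17]
s1→1 s1→2 s1→3 s2→4  — peak 4.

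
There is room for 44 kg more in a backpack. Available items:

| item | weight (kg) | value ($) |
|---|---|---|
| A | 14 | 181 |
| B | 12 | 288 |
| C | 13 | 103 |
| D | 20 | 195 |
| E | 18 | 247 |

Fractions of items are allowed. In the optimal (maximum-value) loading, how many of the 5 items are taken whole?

Order: B (288/12=24.00) > E (247/18=13.72) > A (181/14=12.93) > D (195/20=9.75) > C (103/13=7.92)
Fill: take B (12 @ 288) → take E (18 @ 247) → take A (14 @ 181); 44/44 used.
3 item(s) taken whole.

3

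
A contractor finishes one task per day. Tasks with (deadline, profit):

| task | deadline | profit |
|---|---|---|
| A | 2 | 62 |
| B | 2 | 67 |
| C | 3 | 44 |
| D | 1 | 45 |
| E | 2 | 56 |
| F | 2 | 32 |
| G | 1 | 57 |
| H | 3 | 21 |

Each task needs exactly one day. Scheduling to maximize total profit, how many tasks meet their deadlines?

Profit order: B=67 A=62 G=57 E=56 D=45 C=44 F=32 H=21
Assign: B→slot 2, A→slot 1, G skipped, E skipped, D skipped, C→slot 3, F skipped, H skipped.
Slots: [1:A] [2:B] [3:C]
3 of 8 scheduled.

3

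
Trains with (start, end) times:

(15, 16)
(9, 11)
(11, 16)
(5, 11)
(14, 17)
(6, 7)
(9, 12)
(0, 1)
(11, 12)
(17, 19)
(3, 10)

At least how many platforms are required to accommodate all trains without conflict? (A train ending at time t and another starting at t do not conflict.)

4

The answer is the maximum number of intervals overlapping at any instant.
Events (time:±→running): 0:+→1 1:-→0 3:+→1 5:+→2 6:+→3 7:-→2 9:+→3 9:+→4 … peak 4.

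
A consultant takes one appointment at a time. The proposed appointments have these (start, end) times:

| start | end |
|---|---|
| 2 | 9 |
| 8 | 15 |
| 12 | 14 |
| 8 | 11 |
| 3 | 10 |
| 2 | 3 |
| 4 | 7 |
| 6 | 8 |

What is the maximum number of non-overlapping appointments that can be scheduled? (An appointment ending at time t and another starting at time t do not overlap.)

4

Sort by end time and greedily take each interval whose start is ≥ the last chosen end.
By end time: (2,3), (4,7), (6,8), (2,9), (3,10), (8,11), (12,14), (8,15).
Pick (2,3); next start ≥ 3 → (4,7); next start ≥ 7 → (8,11); next start ≥ 11 → (12,14).
Selected 4 appointments.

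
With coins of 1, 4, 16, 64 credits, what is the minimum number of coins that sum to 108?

6

108 = 1×64 + 2×16 + 3×4
Total coins = 1 + 2 + 3 = 6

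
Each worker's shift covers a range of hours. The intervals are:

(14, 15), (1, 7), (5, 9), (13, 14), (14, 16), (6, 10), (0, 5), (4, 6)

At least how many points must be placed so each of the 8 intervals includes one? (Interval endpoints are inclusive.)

Sort by right endpoint; whenever an interval is uncovered, place a point at its right end.
By right end: [0,5]  [4,6]  [1,7]  [5,9]  [6,10]  [13,14]  [14,15]  [14,16]
[0,5] uncovered → point at 5; [6,10] uncovered → point at 10; [13,14] uncovered → point at 14.
Points: 5, 10, 14 (3 total).

3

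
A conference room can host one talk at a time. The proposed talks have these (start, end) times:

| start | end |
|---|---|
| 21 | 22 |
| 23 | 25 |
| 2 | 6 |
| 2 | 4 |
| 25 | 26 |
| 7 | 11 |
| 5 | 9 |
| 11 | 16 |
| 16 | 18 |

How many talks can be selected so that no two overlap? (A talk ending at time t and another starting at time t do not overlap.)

7

Sort by end time and greedily take each interval whose start is ≥ the last chosen end.
Sorted by end: (2,4)  (2,6)  (5,9)  (7,11)  (11,16)  (16,18)  (21,22)  (23,25)  (25,26)
take (2,4); take (5,9); take (11,16); take (16,18); take (21,22); take (23,25); take (25,26).
Selected 7 talks.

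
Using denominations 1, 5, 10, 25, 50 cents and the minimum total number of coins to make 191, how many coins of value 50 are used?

3

Greedy: take as many of the largest coin as possible, then repeat with the remainder.
191 = 3×50 + 1×25 + 1×10 + 1×5 + 1×1
Count of 50: 3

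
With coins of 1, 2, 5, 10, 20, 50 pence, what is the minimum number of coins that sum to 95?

95 − 1×50→45 − 2×20→5 − 1×5→0
Total coins = 1 + 2 + 1 = 4

4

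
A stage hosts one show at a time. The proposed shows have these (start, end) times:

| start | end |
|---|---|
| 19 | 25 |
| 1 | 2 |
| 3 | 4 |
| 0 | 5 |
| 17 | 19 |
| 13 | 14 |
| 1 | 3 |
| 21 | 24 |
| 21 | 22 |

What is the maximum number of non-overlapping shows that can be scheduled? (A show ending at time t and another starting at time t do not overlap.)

5

By end time: (1,2), (1,3), (3,4), (0,5), (13,14), (17,19), (21,22), (21,24), (19,25).
Pick (1,2); next start ≥ 2 → (3,4); next start ≥ 4 → (13,14); next start ≥ 14 → (17,19); next start ≥ 19 → (21,22).
Selected 5 shows.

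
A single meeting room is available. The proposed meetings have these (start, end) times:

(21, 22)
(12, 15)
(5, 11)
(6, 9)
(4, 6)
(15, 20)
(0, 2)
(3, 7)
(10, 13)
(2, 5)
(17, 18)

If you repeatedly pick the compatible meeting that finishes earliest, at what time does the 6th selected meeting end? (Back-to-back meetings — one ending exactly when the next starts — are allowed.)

22

Sort by end time and greedily take each interval whose start is ≥ the last chosen end.
By end time: (0,2), (2,5), (4,6), (3,7), (6,9), (5,11), (10,13), (12,15), (17,18), (15,20), (21,22).
Pick (0,2); next start ≥ 2 → (2,5); next start ≥ 5 → (6,9); next start ≥ 9 → (10,13); next start ≥ 13 → (17,18); next start ≥ 18 → (21,22).
Selected: (0,2) (2,5) (6,9) (10,13) (17,18) (21,22)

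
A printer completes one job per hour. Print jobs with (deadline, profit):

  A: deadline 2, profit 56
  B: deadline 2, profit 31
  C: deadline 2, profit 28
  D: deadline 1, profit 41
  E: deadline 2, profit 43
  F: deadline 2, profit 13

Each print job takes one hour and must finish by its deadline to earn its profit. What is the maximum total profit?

Profit order: A=56 E=43 D=41 B=31 C=28 F=13
Assign: A→slot 2, E→slot 1, D skipped, B skipped, C skipped, F skipped.
Slots: [1:E] [2:A]
Profit = 43 + 56 = 99

99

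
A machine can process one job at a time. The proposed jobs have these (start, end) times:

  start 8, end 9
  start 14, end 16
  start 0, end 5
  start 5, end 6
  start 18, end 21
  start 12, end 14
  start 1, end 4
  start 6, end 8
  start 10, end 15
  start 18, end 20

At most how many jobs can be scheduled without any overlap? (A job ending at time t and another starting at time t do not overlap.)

Order by finish time; keep every interval that doesn't clash with the previous kept one.
By end time: (1,4), (0,5), (5,6), (6,8), (8,9), (12,14), (10,15), (14,16), (18,20), (18,21).
Pick (1,4); next start ≥ 4 → (5,6); next start ≥ 6 → (6,8); next start ≥ 8 → (8,9); next start ≥ 9 → (12,14); next start ≥ 14 → (14,16); next start ≥ 16 → (18,20).
Selected 7 jobs.

7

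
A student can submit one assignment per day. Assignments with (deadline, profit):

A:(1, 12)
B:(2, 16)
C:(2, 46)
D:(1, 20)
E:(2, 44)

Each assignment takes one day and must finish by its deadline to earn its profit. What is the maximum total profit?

90

Take jobs in profit order; each goes to the latest open slot no later than its deadline.
Profit order: C=46 E=44 D=20 B=16 A=12
Assign: C→slot 2, E→slot 1, D skipped, B skipped, A skipped.
Slots: [1:E] [2:C]
Profit = 44 + 46 = 90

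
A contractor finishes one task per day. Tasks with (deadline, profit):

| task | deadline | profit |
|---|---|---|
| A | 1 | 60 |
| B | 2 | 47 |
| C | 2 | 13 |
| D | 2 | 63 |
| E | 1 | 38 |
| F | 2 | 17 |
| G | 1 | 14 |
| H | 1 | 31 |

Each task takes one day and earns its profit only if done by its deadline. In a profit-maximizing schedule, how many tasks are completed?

2

Take jobs in profit order; each goes to the latest open slot no later than its deadline.
Profit order: D=63 A=60 B=47 E=38 H=31 F=17 G=14 C=13
Assign: D→slot 2, A→slot 1, B skipped, E skipped, H skipped, F skipped, G skipped, C skipped.
Slots: [1:A] [2:D]
2 of 8 scheduled.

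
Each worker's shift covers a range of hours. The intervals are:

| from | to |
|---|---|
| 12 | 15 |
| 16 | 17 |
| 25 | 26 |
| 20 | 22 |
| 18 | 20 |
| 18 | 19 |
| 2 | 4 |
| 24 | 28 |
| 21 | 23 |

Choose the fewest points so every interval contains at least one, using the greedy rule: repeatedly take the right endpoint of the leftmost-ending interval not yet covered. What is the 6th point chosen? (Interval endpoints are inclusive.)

Sorted: [2,4] [12,15] [16,17] [18,19] [18,20] [20,22] [21,23] [25,26] [24,28]
{[2,4]} hit by 4; {[12,15]} hit by 15; {[16,17]} hit by 17; {[18,19],[18,20]} hit by 19; {[20,22],[21,23]} hit by 22; {[25,26],[24,28]} hit by 26.
Points: 4, 15, 17, 19, 22, 26 (6 total).

26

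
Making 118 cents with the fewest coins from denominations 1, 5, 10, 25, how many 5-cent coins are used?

1

118 − 4×25→18 − 1×10→8 − 1×5→3 − 3×1→0
Count of 5: 1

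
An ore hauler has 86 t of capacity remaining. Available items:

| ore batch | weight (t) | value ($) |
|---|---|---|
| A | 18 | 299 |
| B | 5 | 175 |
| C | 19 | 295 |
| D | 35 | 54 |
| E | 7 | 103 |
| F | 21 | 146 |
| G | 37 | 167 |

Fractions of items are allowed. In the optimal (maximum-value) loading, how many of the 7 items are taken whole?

5

Sort by value per unit weight and fill in that order.
Ratios (sorted): B 35.00, A 16.61, C 15.53, E 14.71, F 6.95, G 4.51, D 1.54
take B (5 @ 175); take A (18 @ 299); take C (19 @ 295); take E (7 @ 103); take F (21 @ 146); take 16/37 of G → 72.22. Capacity used 86/86.
5 item(s) taken whole; one partial (take 16/37 of G).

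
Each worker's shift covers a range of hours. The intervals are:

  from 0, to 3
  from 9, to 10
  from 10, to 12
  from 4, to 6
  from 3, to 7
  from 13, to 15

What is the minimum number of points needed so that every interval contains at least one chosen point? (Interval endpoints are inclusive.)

4

Sorted: [0,3] [4,6] [3,7] [9,10] [10,12] [13,15]
{[0,3]} hit by 3; {[4,6],[3,7]} hit by 6; {[9,10],[10,12]} hit by 10; {[13,15]} hit by 15.
Points: 3, 6, 10, 15 (4 total).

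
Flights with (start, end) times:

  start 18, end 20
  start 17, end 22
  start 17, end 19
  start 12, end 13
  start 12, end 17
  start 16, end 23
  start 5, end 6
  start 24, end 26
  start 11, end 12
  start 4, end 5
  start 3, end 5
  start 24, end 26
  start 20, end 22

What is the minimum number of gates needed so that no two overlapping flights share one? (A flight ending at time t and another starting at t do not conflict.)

4

Count concurrent intervals with a sweep; the peak is the room count.
starts: [3, 4, 5, 11, 12, 12, 16, 17, 17, 18, 20, 24, 24]
ends:   [5, 5, 6, 12, 13, 17, 19, 20, 22, 22, 23, 26, 26]
s3→1 s4→2 e5→1 e5→0 s5→1 e6→0 s11→1 e12→0 s12→1 s12→2 e13→1 s16→2 e17→1 s17→2 s17→3 s18→4  — peak 4.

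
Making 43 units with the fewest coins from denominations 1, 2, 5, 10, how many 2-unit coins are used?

1

Use the largest denomination that fits, subtract, and repeat.
43 − 4×10→3 − 1×2→1 − 1×1→0
Count of 2: 1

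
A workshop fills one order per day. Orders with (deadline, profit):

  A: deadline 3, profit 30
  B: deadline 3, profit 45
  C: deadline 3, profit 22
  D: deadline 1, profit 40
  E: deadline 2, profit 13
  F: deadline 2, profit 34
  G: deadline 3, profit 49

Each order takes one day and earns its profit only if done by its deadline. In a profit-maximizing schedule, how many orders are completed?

3

By profit: G(d3,49), B(d3,45), D(d1,40), F(d2,34), A(d3,30), C(d3,22), E(d2,13)
G→slot 3; B→slot 2; D→slot 1; F skipped; A skipped; C skipped; E skipped.
3 of 7 scheduled.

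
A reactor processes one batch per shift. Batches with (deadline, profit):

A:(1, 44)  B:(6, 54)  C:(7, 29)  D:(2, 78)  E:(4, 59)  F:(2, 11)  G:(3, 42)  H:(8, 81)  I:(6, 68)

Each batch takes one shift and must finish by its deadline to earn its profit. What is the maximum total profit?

By profit: H(d8,81), D(d2,78), I(d6,68), E(d4,59), B(d6,54), A(d1,44), G(d3,42), C(d7,29), F(d2,11)
H→slot 8; D→slot 2; I→slot 6; E→slot 4; B→slot 5; A→slot 1; G→slot 3; C→slot 7; F skipped.
Profit = 44 + 78 + 42 + 59 + 54 + 68 + 29 + 81 = 455

455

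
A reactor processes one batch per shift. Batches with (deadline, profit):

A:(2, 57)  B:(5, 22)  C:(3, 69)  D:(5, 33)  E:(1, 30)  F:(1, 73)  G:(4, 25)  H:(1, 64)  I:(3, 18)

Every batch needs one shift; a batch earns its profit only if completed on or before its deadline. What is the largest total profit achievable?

257

Sort by profit descending; place each in the latest free slot ≤ its deadline.
By profit: F(d1,73), C(d3,69), H(d1,64), A(d2,57), D(d5,33), E(d1,30), G(d4,25), B(d5,22), I(d3,18)
F→slot 1; C→slot 3; H skipped; A→slot 2; D→slot 5; E skipped; G→slot 4; B skipped; I skipped.
Profit = 73 + 57 + 69 + 25 + 33 = 257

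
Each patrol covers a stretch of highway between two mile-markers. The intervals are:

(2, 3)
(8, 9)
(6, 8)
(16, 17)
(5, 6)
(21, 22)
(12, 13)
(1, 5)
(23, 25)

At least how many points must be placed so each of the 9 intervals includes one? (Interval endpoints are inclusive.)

7

Sorted: [2,3] [1,5] [5,6] [6,8] [8,9] [12,13] [16,17] [21,22] [23,25]
{[2,3],[1,5]} hit by 3; {[5,6],[6,8]} hit by 6; {[8,9]} hit by 9; {[12,13]} hit by 13; {[16,17]} hit by 17; {[21,22]} hit by 22; {[23,25]} hit by 25.
Points: 3, 6, 9, 13, 17, 22, 25 (7 total).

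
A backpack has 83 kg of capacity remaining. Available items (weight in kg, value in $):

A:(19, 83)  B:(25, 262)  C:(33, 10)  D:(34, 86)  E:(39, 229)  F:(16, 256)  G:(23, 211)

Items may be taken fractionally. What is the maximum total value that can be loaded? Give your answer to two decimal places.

Order: F (256/16=16.00) > B (262/25=10.48) > G (211/23=9.17) > E (229/39=5.87) > A (83/19=4.37) > D (86/34=2.53) > C (10/33=0.30)
Fill: take F (16 @ 256) → take B (25 @ 262) → take G (23 @ 211) → take 19/39 of E → 111.56; 83/83 used.
Total value = 840.56

840.56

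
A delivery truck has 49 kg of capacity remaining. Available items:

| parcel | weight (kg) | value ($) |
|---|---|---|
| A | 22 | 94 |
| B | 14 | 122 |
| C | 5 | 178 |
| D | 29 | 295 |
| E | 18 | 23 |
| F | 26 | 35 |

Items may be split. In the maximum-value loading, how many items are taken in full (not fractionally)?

Greedy by value/weight ratio, highest first.
Ratios (sorted): C 35.60, D 10.17, B 8.71, A 4.27, F 1.35, E 1.28
take C (5 @ 178); take D (29 @ 295); take B (14 @ 122); take 1/22 of A → 4.27. Capacity used 49/49.
3 item(s) taken whole; one partial (take 1/22 of A).

3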